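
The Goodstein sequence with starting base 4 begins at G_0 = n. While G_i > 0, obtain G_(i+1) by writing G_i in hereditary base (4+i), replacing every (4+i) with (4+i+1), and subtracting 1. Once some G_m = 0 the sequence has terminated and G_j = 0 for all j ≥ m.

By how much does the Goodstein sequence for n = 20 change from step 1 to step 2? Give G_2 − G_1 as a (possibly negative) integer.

10

i=0: 20 = 4^2 + 4 (b=4); 4→5: 5^2 + 5 = 30; 30−1 = 29
i=1: 29 = 5^2 + 4 (b=5); 5→6: 6^2 + 4 = 40; 40−1 = 39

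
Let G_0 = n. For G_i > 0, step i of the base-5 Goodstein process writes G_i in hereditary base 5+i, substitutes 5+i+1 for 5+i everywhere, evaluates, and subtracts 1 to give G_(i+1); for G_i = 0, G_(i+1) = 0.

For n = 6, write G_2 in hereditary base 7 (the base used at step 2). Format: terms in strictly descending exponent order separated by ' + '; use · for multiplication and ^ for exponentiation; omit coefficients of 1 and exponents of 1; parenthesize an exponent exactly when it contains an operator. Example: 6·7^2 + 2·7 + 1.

G_0=6  [base 5] 5 + 1  →[5↦6]→  6 + 1 = 7  −1 ⇒ G_1=6
G_1=6  [base 6] 6  →[6↦7]→  7 = 7  −1 ⇒ G_2=6
G_2=6  [base 7] 6  →[7↦8]→  6 = 6  −1 ⇒ G_3=5

6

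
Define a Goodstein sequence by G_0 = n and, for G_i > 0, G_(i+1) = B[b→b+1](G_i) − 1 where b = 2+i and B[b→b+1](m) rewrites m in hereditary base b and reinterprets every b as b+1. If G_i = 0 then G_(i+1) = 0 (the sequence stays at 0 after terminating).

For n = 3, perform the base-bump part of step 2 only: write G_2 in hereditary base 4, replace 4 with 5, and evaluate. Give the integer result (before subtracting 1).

3

3 —HB2→ 2 + 1 —bump→ 3 + 1 = 4 —(−1)→ 3
3 —HB3→ 3 —bump→ 4 = 4 —(−1)→ 3
3 —HB4→ 3 —bump→ 3 = 3 —(−1)→ 2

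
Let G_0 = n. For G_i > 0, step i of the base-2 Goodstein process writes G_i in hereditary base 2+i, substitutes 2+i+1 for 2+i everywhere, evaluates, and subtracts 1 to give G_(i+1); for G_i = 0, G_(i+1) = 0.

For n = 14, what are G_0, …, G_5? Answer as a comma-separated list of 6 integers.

14, 110, 1281, 18750, 326591, 5862840

(0) 14|_2 = 2^(2 + 1) + 2^2 + 2 ↦ 3^(3 + 1) + 3^3 + 3|_3 = 111 ⇒ 110
(1) 110|_3 = 3^(3 + 1) + 3^3 + 2 ↦ 4^(4 + 1) + 4^4 + 2|_4 = 1282 ⇒ 1281
(2) 1281|_4 = 4^(4 + 1) + 4^4 + 1 ↦ 5^(5 + 1) + 5^5 + 1|_5 = 18751 ⇒ 18750
(3) 18750|_5 = 5^(5 + 1) + 5^5 ↦ 6^(6 + 1) + 6^6|_6 = 326592 ⇒ 326591
(4) 326591|_6 = 6^(6 + 1) + 5·6^5 + 5·6^4 + 5·6^3 + 5·6^2 + 5·6 + 5 ↦ 7^(7 + 1) + 5·7^5 + 5·7^4 + 5·7^3 + 5·7^2 + 5·7 + 5|_7 = 5862841 ⇒ 5862840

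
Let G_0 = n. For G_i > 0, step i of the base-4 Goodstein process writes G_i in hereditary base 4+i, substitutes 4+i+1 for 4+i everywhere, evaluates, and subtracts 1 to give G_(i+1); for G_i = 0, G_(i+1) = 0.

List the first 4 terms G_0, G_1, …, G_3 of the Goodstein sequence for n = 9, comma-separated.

base 4: 9 = 2·4 + 1; at 5: 2·5 + 1 = 11; next = 10
base 5: 10 = 2·5; at 6: 2·6 = 12; next = 11
base 6: 11 = 6 + 5; at 7: 7 + 5 = 12; next = 11

9, 10, 11, 11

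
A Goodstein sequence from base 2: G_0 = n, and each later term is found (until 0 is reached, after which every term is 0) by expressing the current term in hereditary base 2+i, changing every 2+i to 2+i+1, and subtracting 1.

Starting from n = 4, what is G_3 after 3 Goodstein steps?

60

(0) 4|_2 = 2^2 ↦ 3^3|_3 = 27 ⇒ 26
(1) 26|_3 = 2·3^2 + 2·3 + 2 ↦ 2·4^2 + 2·4 + 2|_4 = 42 ⇒ 41
(2) 41|_4 = 2·4^2 + 2·4 + 1 ↦ 2·5^2 + 2·5 + 1|_5 = 61 ⇒ 60
(3) 60|_5 = 2·5^2 + 2·5 ↦ 2·6^2 + 2·6|_6 = 84 ⇒ 83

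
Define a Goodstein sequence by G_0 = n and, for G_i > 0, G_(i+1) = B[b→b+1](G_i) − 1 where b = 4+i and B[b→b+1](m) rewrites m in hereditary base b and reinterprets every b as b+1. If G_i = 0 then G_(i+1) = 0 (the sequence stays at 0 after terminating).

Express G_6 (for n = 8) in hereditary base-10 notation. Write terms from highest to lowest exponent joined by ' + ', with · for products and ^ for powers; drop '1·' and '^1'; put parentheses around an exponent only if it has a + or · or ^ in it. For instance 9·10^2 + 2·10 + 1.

(0) 8|_4 = 2·4 ↦ 2·5|_5 = 10 ⇒ 9
(1) 9|_5 = 5 + 4 ↦ 6 + 4|_6 = 10 ⇒ 9
(2) 9|_6 = 6 + 3 ↦ 7 + 3|_7 = 10 ⇒ 9
(3) 9|_7 = 7 + 2 ↦ 8 + 2|_8 = 10 ⇒ 9
(4) 9|_8 = 8 + 1 ↦ 9 + 1|_9 = 10 ⇒ 9
(5) 9|_9 = 9 ↦ 10|_10 = 10 ⇒ 9
(6) 9|_10 = 9 ↦ 9|_11 = 9 ⇒ 8

9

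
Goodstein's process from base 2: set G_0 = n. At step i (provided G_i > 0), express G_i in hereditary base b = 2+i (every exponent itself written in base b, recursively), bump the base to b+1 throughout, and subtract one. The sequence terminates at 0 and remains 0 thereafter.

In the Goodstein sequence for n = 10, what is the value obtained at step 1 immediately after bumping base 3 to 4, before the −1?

1026

base 2: 10 = 2^(2 + 1) + 2; at 3: 3^(3 + 1) + 3 = 84; next = 83
base 3: 83 = 3^(3 + 1) + 2; at 4: 4^(4 + 1) + 2 = 1026; next = 1025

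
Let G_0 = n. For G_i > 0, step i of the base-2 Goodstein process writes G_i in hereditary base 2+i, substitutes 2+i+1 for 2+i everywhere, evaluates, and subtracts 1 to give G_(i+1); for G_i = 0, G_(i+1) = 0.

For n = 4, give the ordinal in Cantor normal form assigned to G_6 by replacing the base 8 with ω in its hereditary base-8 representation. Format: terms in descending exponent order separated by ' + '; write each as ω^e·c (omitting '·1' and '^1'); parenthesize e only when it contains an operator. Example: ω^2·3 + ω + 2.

[0] 4 ≡ 2^2 (base 2). Lift 3: 27. −1: 26.
[1] 26 ≡ 2·3^2 + 2·3 + 2 (base 3). Lift 4: 42. −1: 41.
[2] 41 ≡ 2·4^2 + 2·4 + 1 (base 4). Lift 5: 61. −1: 60.
[3] 60 ≡ 2·5^2 + 2·5 (base 5). Lift 6: 84. −1: 83.
[4] 83 ≡ 2·6^2 + 6 + 5 (base 6). Lift 7: 110. −1: 109.
[5] 109 ≡ 2·7^2 + 7 + 4 (base 7). Lift 8: 140. −1: 139.
[6] 139 ≡ 2·8^2 + 8 + 3 (base 8). Lift 9: 174. −1: 173.

ω^2·2 + ω + 3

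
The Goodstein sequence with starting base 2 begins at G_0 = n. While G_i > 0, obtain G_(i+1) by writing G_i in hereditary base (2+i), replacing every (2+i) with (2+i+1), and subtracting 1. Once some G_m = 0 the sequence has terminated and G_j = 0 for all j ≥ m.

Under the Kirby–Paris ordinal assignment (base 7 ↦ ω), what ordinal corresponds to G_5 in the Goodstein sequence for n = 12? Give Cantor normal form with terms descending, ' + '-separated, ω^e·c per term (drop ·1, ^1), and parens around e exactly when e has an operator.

G_0 = 12. HB_2(12) = 2^(2 + 1) + 2^2. Bump = 108. G_1 = 107.
G_1 = 107. HB_3(107) = 3^(3 + 1) + 2·3^2 + 2·3 + 2. Bump = 1066. G_2 = 1065.
G_2 = 1065. HB_4(1065) = 4^(4 + 1) + 2·4^2 + 2·4 + 1. Bump = 15686. G_3 = 15685.
G_3 = 15685. HB_5(15685) = 5^(5 + 1) + 2·5^2 + 2·5. Bump = 280020. G_4 = 280019.
G_4 = 280019. HB_6(280019) = 6^(6 + 1) + 2·6^2 + 6 + 5. Bump = 5764911. G_5 = 5764910.
G_5 = 5764910. HB_7(5764910) = 7^(7 + 1) + 2·7^2 + 7 + 4. Bump = 134217868. G_6 = 134217867.

ω^(ω + 1) + ω^2·2 + ω + 4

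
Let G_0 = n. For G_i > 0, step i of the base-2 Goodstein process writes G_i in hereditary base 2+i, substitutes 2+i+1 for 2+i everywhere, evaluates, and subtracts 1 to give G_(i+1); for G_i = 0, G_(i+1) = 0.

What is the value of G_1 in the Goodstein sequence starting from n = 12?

G_0 = 12. HB_2(12) = 2^(2 + 1) + 2^2. Bump = 108. G_1 = 107.
G_1 = 107. HB_3(107) = 3^(3 + 1) + 2·3^2 + 2·3 + 2. Bump = 1066. G_2 = 1065.

107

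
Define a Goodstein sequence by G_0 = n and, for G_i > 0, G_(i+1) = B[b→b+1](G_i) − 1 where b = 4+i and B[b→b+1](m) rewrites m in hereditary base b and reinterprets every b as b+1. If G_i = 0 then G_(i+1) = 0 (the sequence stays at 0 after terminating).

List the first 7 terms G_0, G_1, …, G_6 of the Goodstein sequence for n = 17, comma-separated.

[0] 17 ≡ 4^2 + 1 (base 4). Lift 5: 26. −1: 25.
[1] 25 ≡ 5^2 (base 5). Lift 6: 36. −1: 35.
[2] 35 ≡ 5·6 + 5 (base 6). Lift 7: 40. −1: 39.
[3] 39 ≡ 5·7 + 4 (base 7). Lift 8: 44. −1: 43.
[4] 43 ≡ 5·8 + 3 (base 8). Lift 9: 48. −1: 47.
[5] 47 ≡ 5·9 + 2 (base 9). Lift 10: 52. −1: 51.

17, 25, 35, 39, 43, 47, 51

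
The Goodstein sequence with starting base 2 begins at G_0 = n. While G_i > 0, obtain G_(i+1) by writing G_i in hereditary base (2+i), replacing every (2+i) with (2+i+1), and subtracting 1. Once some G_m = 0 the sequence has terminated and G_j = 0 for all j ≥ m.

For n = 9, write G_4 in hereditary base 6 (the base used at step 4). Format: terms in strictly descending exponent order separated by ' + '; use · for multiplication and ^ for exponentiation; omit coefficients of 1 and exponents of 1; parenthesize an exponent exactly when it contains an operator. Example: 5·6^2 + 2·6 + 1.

3·6^6 + 3·6^3 + 3·6^2 + 3·6 + 1

9 —HB2→ 2^(2 + 1) + 1 —bump→ 3^(3 + 1) + 1 = 82 —(−1)→ 81
81 —HB3→ 3^(3 + 1) —bump→ 4^(4 + 1) = 1024 —(−1)→ 1023
1023 —HB4→ 3·4^4 + 3·4^3 + 3·4^2 + 3·4 + 3 —bump→ 3·5^5 + 3·5^3 + 3·5^2 + 3·5 + 3 = 9843 —(−1)→ 9842
9842 —HB5→ 3·5^5 + 3·5^3 + 3·5^2 + 3·5 + 2 —bump→ 3·6^6 + 3·6^3 + 3·6^2 + 3·6 + 2 = 140744 —(−1)→ 140743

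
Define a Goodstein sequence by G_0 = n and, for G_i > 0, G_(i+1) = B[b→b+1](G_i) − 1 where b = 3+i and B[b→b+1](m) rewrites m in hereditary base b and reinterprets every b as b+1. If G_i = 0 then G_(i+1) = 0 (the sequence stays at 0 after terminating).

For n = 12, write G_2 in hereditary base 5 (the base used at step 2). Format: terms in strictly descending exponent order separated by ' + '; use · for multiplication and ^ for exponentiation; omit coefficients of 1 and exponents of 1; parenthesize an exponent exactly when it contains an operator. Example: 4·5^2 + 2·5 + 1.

step 0: 12 = 3^2 + 3; sub 4 for 3: 4^2 + 4; = 20; G_1 = 20−1 = 19
step 1: 19 = 4^2 + 3; sub 5 for 4: 5^2 + 3; = 28; G_2 = 28−1 = 27

5^2 + 2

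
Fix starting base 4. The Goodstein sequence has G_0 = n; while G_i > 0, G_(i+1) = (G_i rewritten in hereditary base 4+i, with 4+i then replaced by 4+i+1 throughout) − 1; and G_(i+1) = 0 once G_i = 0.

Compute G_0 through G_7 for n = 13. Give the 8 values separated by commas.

(0) 13|_4 = 3·4 + 1 ↦ 3·5 + 1|_5 = 16 ⇒ 15
(1) 15|_5 = 3·5 ↦ 3·6|_6 = 18 ⇒ 17
(2) 17|_6 = 2·6 + 5 ↦ 2·7 + 5|_7 = 19 ⇒ 18
(3) 18|_7 = 2·7 + 4 ↦ 2·8 + 4|_8 = 20 ⇒ 19
(4) 19|_8 = 2·8 + 3 ↦ 2·9 + 3|_9 = 21 ⇒ 20
(5) 20|_9 = 2·9 + 2 ↦ 2·10 + 2|_10 = 22 ⇒ 21
(6) 21|_10 = 2·10 + 1 ↦ 2·11 + 1|_11 = 23 ⇒ 22

13, 15, 17, 18, 19, 20, 21, 22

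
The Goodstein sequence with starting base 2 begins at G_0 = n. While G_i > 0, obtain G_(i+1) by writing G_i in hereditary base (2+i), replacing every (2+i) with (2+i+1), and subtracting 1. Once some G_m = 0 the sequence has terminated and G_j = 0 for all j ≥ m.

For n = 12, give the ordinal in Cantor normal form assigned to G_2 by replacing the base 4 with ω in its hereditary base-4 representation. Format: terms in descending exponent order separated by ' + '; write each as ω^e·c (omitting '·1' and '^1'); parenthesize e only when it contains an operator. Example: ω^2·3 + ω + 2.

(0) 12|_2 = 2^(2 + 1) + 2^2 ↦ 3^(3 + 1) + 3^3|_3 = 108 ⇒ 107
(1) 107|_3 = 3^(3 + 1) + 2·3^2 + 2·3 + 2 ↦ 4^(4 + 1) + 2·4^2 + 2·4 + 2|_4 = 1066 ⇒ 1065
(2) 1065|_4 = 4^(4 + 1) + 2·4^2 + 2·4 + 1 ↦ 5^(5 + 1) + 2·5^2 + 2·5 + 1|_5 = 15686 ⇒ 15685

ω^(ω + 1) + ω^2·2 + ω·2 + 1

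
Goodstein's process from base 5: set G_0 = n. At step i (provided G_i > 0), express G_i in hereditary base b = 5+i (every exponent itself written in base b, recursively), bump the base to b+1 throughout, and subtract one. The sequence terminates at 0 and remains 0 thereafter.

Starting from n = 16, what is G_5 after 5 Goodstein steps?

23

step 0: 16 = 3·5 + 1; sub 6 for 5: 3·6 + 1; = 19; G_1 = 19−1 = 18
step 1: 18 = 3·6; sub 7 for 6: 3·7; = 21; G_2 = 21−1 = 20
step 2: 20 = 2·7 + 6; sub 8 for 7: 2·8 + 6; = 22; G_3 = 22−1 = 21
step 3: 21 = 2·8 + 5; sub 9 for 8: 2·9 + 5; = 23; G_4 = 23−1 = 22
step 4: 22 = 2·9 + 4; sub 10 for 9: 2·10 + 4; = 24; G_5 = 24−1 = 23
step 5: 23 = 2·10 + 3; sub 11 for 10: 2·11 + 3; = 25; G_6 = 25−1 = 24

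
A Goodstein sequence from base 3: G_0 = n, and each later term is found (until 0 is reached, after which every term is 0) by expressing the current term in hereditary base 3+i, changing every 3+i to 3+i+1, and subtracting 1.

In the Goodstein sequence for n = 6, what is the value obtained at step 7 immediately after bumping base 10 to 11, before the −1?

5

i=0: 6 = 2·3 (b=3); 3→4: 2·4 = 8; 8−1 = 7
i=1: 7 = 4 + 3 (b=4); 4→5: 5 + 3 = 8; 8−1 = 7
i=2: 7 = 5 + 2 (b=5); 5→6: 6 + 2 = 8; 8−1 = 7
i=3: 7 = 6 + 1 (b=6); 6→7: 7 + 1 = 8; 8−1 = 7
i=4: 7 = 7 (b=7); 7→8: 8 = 8; 8−1 = 7
i=5: 7 = 7 (b=8); 8→9: 7 = 7; 7−1 = 6
i=6: 6 = 6 (b=9); 9→10: 6 = 6; 6−1 = 5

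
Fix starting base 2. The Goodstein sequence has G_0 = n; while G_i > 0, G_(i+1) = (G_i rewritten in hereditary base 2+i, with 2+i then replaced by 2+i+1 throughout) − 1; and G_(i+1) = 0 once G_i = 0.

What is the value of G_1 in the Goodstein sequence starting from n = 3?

G_0=3  [base 2] 2 + 1  →[2↦3]→  3 + 1 = 4  −1 ⇒ G_1=3
G_1=3  [base 3] 3  →[3↦4]→  4 = 4  −1 ⇒ G_2=3

3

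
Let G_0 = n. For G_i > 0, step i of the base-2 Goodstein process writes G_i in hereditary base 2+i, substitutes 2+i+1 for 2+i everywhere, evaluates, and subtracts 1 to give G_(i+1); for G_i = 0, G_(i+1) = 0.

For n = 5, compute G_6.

1751

G_0=5  [base 2] 2^2 + 1  →[2↦3]→  3^3 + 1 = 28  −1 ⇒ G_1=27
G_1=27  [base 3] 3^3  →[3↦4]→  4^4 = 256  −1 ⇒ G_2=255
G_2=255  [base 4] 3·4^3 + 3·4^2 + 3·4 + 3  →[4↦5]→  3·5^3 + 3·5^2 + 3·5 + 3 = 468  −1 ⇒ G_3=467
G_3=467  [base 5] 3·5^3 + 3·5^2 + 3·5 + 2  →[5↦6]→  3·6^3 + 3·6^2 + 3·6 + 2 = 776  −1 ⇒ G_4=775
G_4=775  [base 6] 3·6^3 + 3·6^2 + 3·6 + 1  →[6↦7]→  3·7^3 + 3·7^2 + 3·7 + 1 = 1198  −1 ⇒ G_5=1197
G_5=1197  [base 7] 3·7^3 + 3·7^2 + 3·7  →[7↦8]→  3·8^3 + 3·8^2 + 3·8 = 1752  −1 ⇒ G_6=1751
G_6=1751  [base 8] 3·8^3 + 3·8^2 + 2·8 + 7  →[8↦9]→  3·9^3 + 3·9^2 + 2·9 + 7 = 2455  −1 ⇒ G_7=2454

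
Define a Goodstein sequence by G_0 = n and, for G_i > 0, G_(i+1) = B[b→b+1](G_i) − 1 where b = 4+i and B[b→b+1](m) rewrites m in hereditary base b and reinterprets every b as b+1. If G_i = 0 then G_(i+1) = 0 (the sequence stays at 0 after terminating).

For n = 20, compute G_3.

51

(0) 20|_4 = 4^2 + 4 ↦ 5^2 + 5|_5 = 30 ⇒ 29
(1) 29|_5 = 5^2 + 4 ↦ 6^2 + 4|_6 = 40 ⇒ 39
(2) 39|_6 = 6^2 + 3 ↦ 7^2 + 3|_7 = 52 ⇒ 51
(3) 51|_7 = 7^2 + 2 ↦ 8^2 + 2|_8 = 66 ⇒ 65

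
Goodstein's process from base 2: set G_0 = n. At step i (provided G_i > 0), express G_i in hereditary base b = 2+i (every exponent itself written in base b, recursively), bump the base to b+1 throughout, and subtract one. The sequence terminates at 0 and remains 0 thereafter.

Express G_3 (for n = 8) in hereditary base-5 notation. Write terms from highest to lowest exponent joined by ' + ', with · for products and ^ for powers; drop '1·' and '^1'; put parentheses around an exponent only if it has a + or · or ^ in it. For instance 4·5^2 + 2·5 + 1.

[0] 8 ≡ 2^(2 + 1) (base 2). Lift 3: 81. −1: 80.
[1] 80 ≡ 2·3^3 + 2·3^2 + 2·3 + 2 (base 3). Lift 4: 554. −1: 553.
[2] 553 ≡ 2·4^4 + 2·4^2 + 2·4 + 1 (base 4). Lift 5: 6311. −1: 6310.
[3] 6310 ≡ 2·5^5 + 2·5^2 + 2·5 (base 5). Lift 6: 93396. −1: 93395.

2·5^5 + 2·5^2 + 2·5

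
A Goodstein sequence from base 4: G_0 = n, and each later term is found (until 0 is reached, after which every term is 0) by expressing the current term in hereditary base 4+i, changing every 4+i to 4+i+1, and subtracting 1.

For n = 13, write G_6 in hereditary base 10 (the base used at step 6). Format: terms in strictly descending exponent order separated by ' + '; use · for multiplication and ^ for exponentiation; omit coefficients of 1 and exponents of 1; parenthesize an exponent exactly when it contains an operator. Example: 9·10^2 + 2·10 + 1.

13 —HB4→ 3·4 + 1 —bump→ 3·5 + 1 = 16 —(−1)→ 15
15 —HB5→ 3·5 —bump→ 3·6 = 18 —(−1)→ 17
17 —HB6→ 2·6 + 5 —bump→ 2·7 + 5 = 19 —(−1)→ 18
18 —HB7→ 2·7 + 4 —bump→ 2·8 + 4 = 20 —(−1)→ 19
19 —HB8→ 2·8 + 3 —bump→ 2·9 + 3 = 21 —(−1)→ 20
20 —HB9→ 2·9 + 2 —bump→ 2·10 + 2 = 22 —(−1)→ 21

2·10 + 1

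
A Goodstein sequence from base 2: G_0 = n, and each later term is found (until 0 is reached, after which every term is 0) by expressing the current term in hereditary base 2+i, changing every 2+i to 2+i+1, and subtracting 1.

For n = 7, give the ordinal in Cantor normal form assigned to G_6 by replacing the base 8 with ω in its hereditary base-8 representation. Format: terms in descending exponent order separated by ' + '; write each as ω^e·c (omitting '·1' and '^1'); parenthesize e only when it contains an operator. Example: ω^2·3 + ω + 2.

i=0: 7 = 2^2 + 2 + 1 (b=2); 2→3: 3^3 + 3 + 1 = 31; 31−1 = 30
i=1: 30 = 3^3 + 3 (b=3); 3→4: 4^4 + 4 = 260; 260−1 = 259
i=2: 259 = 4^4 + 3 (b=4); 4→5: 5^5 + 3 = 3128; 3128−1 = 3127
i=3: 3127 = 5^5 + 2 (b=5); 5→6: 6^6 + 2 = 46658; 46658−1 = 46657
i=4: 46657 = 6^6 + 1 (b=6); 6→7: 7^7 + 1 = 823544; 823544−1 = 823543
i=5: 823543 = 7^7 (b=7); 7→8: 8^8 = 16777216; 16777216−1 = 16777215
i=6: 16777215 = 7·8^7 + 7·8^6 + 7·8^5 + 7·8^4 + 7·8^3 + 7·8^2 + 7·8 + 7 (b=8); 8→9: 7·9^7 + 7·9^6 + 7·9^5 + 7·9^4 + 7·9^3 + 7·9^2 + 7·9 + 7 = 37665880; 37665880−1 = 37665879

ω^7·7 + ω^6·7 + ω^5·7 + ω^4·7 + ω^3·7 + ω^2·7 + ω·7 + 7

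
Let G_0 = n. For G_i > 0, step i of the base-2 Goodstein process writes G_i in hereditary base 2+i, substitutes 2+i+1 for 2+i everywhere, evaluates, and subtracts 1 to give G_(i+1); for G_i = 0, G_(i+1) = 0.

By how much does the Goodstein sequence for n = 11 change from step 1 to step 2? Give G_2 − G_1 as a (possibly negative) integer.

943

[0] 11 ≡ 2^(2 + 1) + 2 + 1 (base 2). Lift 3: 85. −1: 84.
[1] 84 ≡ 3^(3 + 1) + 3 (base 3). Lift 4: 1028. −1: 1027.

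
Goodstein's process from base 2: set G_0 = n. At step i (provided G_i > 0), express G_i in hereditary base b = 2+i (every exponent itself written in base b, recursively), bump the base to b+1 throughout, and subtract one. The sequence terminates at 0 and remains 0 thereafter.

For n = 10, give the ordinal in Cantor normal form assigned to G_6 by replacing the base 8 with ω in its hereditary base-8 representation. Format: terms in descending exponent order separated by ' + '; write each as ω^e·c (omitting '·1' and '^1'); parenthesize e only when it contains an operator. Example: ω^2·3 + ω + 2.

[0] 10 ≡ 2^(2 + 1) + 2 (base 2). Lift 3: 84. −1: 83.
[1] 83 ≡ 3^(3 + 1) + 2 (base 3). Lift 4: 1026. −1: 1025.
[2] 1025 ≡ 4^(4 + 1) + 1 (base 4). Lift 5: 15626. −1: 15625.
[3] 15625 ≡ 5^(5 + 1) (base 5). Lift 6: 279936. −1: 279935.
[4] 279935 ≡ 5·6^6 + 5·6^5 + 5·6^4 + 5·6^3 + 5·6^2 + 5·6 + 5 (base 6). Lift 7: 4215755. −1: 4215754.
[5] 4215754 ≡ 5·7^7 + 5·7^5 + 5·7^4 + 5·7^3 + 5·7^2 + 5·7 + 4 (base 7). Lift 8: 84073324. −1: 84073323.
[6] 84073323 ≡ 5·8^8 + 5·8^5 + 5·8^4 + 5·8^3 + 5·8^2 + 5·8 + 3 (base 8). Lift 9: 1937434593. −1: 1937434592.

ω^ω·5 + ω^5·5 + ω^4·5 + ω^3·5 + ω^2·5 + ω·5 + 3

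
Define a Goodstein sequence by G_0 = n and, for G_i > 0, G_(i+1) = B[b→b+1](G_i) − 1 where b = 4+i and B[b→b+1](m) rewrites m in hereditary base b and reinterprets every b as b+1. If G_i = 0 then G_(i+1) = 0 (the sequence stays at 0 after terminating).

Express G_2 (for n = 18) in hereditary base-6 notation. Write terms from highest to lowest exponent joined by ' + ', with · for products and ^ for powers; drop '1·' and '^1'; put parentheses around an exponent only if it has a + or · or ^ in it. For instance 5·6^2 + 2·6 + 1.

6^2

[0] 18 ≡ 4^2 + 2 (base 4). Lift 5: 27. −1: 26.
[1] 26 ≡ 5^2 + 1 (base 5). Lift 6: 37. −1: 36.
[2] 36 ≡ 6^2 (base 6). Lift 7: 49. −1: 48.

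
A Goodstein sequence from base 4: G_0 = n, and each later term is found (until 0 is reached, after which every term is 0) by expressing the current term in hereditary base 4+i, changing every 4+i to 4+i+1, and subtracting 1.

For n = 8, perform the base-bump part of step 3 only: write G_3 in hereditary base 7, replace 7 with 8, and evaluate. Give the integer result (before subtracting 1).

(0) 8|_4 = 2·4 ↦ 2·5|_5 = 10 ⇒ 9
(1) 9|_5 = 5 + 4 ↦ 6 + 4|_6 = 10 ⇒ 9
(2) 9|_6 = 6 + 3 ↦ 7 + 3|_7 = 10 ⇒ 9
(3) 9|_7 = 7 + 2 ↦ 8 + 2|_8 = 10 ⇒ 9

10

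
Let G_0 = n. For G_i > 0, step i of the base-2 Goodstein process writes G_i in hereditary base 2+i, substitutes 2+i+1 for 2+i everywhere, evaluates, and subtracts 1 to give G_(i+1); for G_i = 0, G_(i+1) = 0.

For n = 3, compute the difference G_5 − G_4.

-1

i=0: 3 = 2 + 1 (b=2); 2→3: 3 + 1 = 4; 4−1 = 3
i=1: 3 = 3 (b=3); 3→4: 4 = 4; 4−1 = 3
i=2: 3 = 3 (b=4); 4→5: 3 = 3; 3−1 = 2
i=3: 2 = 2 (b=5); 5→6: 2 = 2; 2−1 = 1
i=4: 1 = 1 (b=6); 6→7: 1 = 1; 1−1 = 0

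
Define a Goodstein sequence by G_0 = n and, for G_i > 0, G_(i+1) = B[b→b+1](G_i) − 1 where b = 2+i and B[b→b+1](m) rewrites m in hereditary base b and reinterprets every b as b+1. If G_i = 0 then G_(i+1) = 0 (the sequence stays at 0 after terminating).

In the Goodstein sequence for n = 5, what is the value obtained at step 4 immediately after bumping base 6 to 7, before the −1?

1198

base 2: 5 = 2^2 + 1; at 3: 3^3 + 1 = 28; next = 27
base 3: 27 = 3^3; at 4: 4^4 = 256; next = 255
base 4: 255 = 3·4^3 + 3·4^2 + 3·4 + 3; at 5: 3·5^3 + 3·5^2 + 3·5 + 3 = 468; next = 467
base 5: 467 = 3·5^3 + 3·5^2 + 3·5 + 2; at 6: 3·6^3 + 3·6^2 + 3·6 + 2 = 776; next = 775
base 6: 775 = 3·6^3 + 3·6^2 + 3·6 + 1; at 7: 3·7^3 + 3·7^2 + 3·7 + 1 = 1198; next = 1197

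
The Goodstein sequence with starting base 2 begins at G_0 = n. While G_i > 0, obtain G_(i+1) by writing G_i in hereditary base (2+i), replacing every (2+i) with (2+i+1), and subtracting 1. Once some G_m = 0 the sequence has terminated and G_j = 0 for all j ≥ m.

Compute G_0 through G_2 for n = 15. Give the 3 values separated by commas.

15, 111, 1283

(0) 15|_2 = 2^(2 + 1) + 2^2 + 2 + 1 ↦ 3^(3 + 1) + 3^3 + 3 + 1|_3 = 112 ⇒ 111
(1) 111|_3 = 3^(3 + 1) + 3^3 + 3 ↦ 4^(4 + 1) + 4^4 + 4|_4 = 1284 ⇒ 1283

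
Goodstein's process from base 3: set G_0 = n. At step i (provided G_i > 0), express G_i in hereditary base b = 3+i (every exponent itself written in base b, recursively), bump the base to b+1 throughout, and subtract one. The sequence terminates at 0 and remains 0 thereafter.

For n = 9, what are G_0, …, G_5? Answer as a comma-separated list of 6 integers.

9, 15, 17, 19, 21, 23

(0) 9|_3 = 3^2 ↦ 4^2|_4 = 16 ⇒ 15
(1) 15|_4 = 3·4 + 3 ↦ 3·5 + 3|_5 = 18 ⇒ 17
(2) 17|_5 = 3·5 + 2 ↦ 3·6 + 2|_6 = 20 ⇒ 19
(3) 19|_6 = 3·6 + 1 ↦ 3·7 + 1|_7 = 22 ⇒ 21
(4) 21|_7 = 3·7 ↦ 3·8|_8 = 24 ⇒ 23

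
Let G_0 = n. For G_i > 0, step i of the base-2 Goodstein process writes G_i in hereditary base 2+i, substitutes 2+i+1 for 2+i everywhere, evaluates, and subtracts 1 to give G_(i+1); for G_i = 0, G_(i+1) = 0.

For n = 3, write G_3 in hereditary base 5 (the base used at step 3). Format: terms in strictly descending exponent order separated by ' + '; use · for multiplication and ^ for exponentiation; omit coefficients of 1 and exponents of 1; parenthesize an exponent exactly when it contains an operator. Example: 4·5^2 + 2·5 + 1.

3 —HB2→ 2 + 1 —bump→ 3 + 1 = 4 —(−1)→ 3
3 —HB3→ 3 —bump→ 4 = 4 —(−1)→ 3
3 —HB4→ 3 —bump→ 3 = 3 —(−1)→ 2
2 —HB5→ 2 —bump→ 2 = 2 —(−1)→ 1

2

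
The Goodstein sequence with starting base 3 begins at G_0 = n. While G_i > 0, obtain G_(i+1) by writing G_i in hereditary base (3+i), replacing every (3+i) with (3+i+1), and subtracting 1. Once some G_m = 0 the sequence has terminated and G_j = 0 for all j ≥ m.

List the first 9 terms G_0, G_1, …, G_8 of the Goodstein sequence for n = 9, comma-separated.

[0] 9 ≡ 3^2 (base 3). Lift 4: 16. −1: 15.
[1] 15 ≡ 3·4 + 3 (base 4). Lift 5: 18. −1: 17.
[2] 17 ≡ 3·5 + 2 (base 5). Lift 6: 20. −1: 19.
[3] 19 ≡ 3·6 + 1 (base 6). Lift 7: 22. −1: 21.
[4] 21 ≡ 3·7 (base 7). Lift 8: 24. −1: 23.
[5] 23 ≡ 2·8 + 7 (base 8). Lift 9: 25. −1: 24.
[6] 24 ≡ 2·9 + 6 (base 9). Lift 10: 26. −1: 25.
[7] 25 ≡ 2·10 + 5 (base 10). Lift 11: 27. −1: 26.

9, 15, 17, 19, 21, 23, 24, 25, 26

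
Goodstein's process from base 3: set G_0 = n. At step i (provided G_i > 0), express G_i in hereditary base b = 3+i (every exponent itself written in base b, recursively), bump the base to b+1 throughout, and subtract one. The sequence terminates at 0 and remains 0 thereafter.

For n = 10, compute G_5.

33

i=0: 10 = 3^2 + 1 (b=3); 3→4: 4^2 + 1 = 17; 17−1 = 16
i=1: 16 = 4^2 (b=4); 4→5: 5^2 = 25; 25−1 = 24
i=2: 24 = 4·5 + 4 (b=5); 5→6: 4·6 + 4 = 28; 28−1 = 27
i=3: 27 = 4·6 + 3 (b=6); 6→7: 4·7 + 3 = 31; 31−1 = 30
i=4: 30 = 4·7 + 2 (b=7); 7→8: 4·8 + 2 = 34; 34−1 = 33
i=5: 33 = 4·8 + 1 (b=8); 8→9: 4·9 + 1 = 37; 37−1 = 36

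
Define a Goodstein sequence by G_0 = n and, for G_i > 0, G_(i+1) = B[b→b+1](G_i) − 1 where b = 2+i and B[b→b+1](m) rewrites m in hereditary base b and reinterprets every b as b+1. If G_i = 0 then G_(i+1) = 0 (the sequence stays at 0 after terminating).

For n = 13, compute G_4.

G_0 = 13. HB_2(13) = 2^(2 + 1) + 2^2 + 1. Bump = 109. G_1 = 108.
G_1 = 108. HB_3(108) = 3^(3 + 1) + 3^3. Bump = 1280. G_2 = 1279.
G_2 = 1279. HB_4(1279) = 4^(4 + 1) + 3·4^3 + 3·4^2 + 3·4 + 3. Bump = 16093. G_3 = 16092.
G_3 = 16092. HB_5(16092) = 5^(5 + 1) + 3·5^3 + 3·5^2 + 3·5 + 2. Bump = 280712. G_4 = 280711.
G_4 = 280711. HB_6(280711) = 6^(6 + 1) + 3·6^3 + 3·6^2 + 3·6 + 1. Bump = 5765999. G_5 = 5765998.

280711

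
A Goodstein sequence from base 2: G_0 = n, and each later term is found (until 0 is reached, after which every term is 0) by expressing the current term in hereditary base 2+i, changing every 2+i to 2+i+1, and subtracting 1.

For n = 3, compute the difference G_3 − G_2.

-1

G_0=3  [base 2] 2 + 1  →[2↦3]→  3 + 1 = 4  −1 ⇒ G_1=3
G_1=3  [base 3] 3  →[3↦4]→  4 = 4  −1 ⇒ G_2=3
G_2=3  [base 4] 3  →[4↦5]→  3 = 3  −1 ⇒ G_3=2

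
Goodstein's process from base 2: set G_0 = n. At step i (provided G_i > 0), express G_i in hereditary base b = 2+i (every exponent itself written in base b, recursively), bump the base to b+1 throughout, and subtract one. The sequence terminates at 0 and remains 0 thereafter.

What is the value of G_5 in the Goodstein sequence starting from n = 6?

6 —HB2→ 2^2 + 2 —bump→ 3^3 + 3 = 30 —(−1)→ 29
29 —HB3→ 3^3 + 2 —bump→ 4^4 + 2 = 258 —(−1)→ 257
257 —HB4→ 4^4 + 1 —bump→ 5^5 + 1 = 3126 —(−1)→ 3125
3125 —HB5→ 5^5 —bump→ 6^6 = 46656 —(−1)→ 46655
46655 —HB6→ 5·6^5 + 5·6^4 + 5·6^3 + 5·6^2 + 5·6 + 5 —bump→ 5·7^5 + 5·7^4 + 5·7^3 + 5·7^2 + 5·7 + 5 = 98040 —(−1)→ 98039
98039 —HB7→ 5·7^5 + 5·7^4 + 5·7^3 + 5·7^2 + 5·7 + 4 —bump→ 5·8^5 + 5·8^4 + 5·8^3 + 5·8^2 + 5·8 + 4 = 187244 —(−1)→ 187243

98039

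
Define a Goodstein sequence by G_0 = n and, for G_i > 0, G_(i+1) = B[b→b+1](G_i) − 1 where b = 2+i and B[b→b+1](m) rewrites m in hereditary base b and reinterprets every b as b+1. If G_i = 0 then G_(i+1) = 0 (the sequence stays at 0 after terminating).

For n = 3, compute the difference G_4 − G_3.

base 2: 3 = 2 + 1; at 3: 3 + 1 = 4; next = 3
base 3: 3 = 3; at 4: 4 = 4; next = 3
base 4: 3 = 3; at 5: 3 = 3; next = 2
base 5: 2 = 2; at 6: 2 = 2; next = 1

-1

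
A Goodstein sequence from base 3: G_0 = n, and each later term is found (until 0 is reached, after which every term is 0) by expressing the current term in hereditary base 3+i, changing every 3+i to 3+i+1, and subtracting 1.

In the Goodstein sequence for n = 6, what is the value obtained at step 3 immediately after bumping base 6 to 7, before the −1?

base 3: 6 = 2·3; at 4: 2·4 = 8; next = 7
base 4: 7 = 4 + 3; at 5: 5 + 3 = 8; next = 7
base 5: 7 = 5 + 2; at 6: 6 + 2 = 8; next = 7

8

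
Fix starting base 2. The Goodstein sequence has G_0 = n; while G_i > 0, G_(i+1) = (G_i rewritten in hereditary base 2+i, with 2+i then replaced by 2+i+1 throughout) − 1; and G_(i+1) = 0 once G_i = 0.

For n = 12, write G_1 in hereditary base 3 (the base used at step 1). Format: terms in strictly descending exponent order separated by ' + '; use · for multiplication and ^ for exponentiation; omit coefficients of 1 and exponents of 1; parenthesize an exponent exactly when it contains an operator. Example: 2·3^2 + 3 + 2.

3^(3 + 1) + 2·3^2 + 2·3 + 2

12 —HB2→ 2^(2 + 1) + 2^2 —bump→ 3^(3 + 1) + 3^3 = 108 —(−1)→ 107
107 —HB3→ 3^(3 + 1) + 2·3^2 + 2·3 + 2 —bump→ 4^(4 + 1) + 2·4^2 + 2·4 + 2 = 1066 —(−1)→ 1065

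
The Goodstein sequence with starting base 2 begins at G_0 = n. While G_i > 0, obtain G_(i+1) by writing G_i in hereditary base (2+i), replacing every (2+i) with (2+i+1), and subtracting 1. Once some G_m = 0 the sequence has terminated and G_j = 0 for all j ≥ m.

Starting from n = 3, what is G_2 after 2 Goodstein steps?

3 —HB2→ 2 + 1 —bump→ 3 + 1 = 4 —(−1)→ 3
3 —HB3→ 3 —bump→ 4 = 4 —(−1)→ 3
3 —HB4→ 3 —bump→ 3 = 3 —(−1)→ 2

3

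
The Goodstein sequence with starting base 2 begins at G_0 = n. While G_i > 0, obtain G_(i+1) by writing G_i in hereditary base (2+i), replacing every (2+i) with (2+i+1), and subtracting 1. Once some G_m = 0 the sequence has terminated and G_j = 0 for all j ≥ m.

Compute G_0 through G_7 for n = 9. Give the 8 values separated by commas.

step 0: 9 = 2^(2 + 1) + 1; sub 3 for 2: 3^(3 + 1) + 1; = 82; G_1 = 82−1 = 81
step 1: 81 = 3^(3 + 1); sub 4 for 3: 4^(4 + 1); = 1024; G_2 = 1024−1 = 1023
step 2: 1023 = 3·4^4 + 3·4^3 + 3·4^2 + 3·4 + 3; sub 5 for 4: 3·5^5 + 3·5^3 + 3·5^2 + 3·5 + 3; = 9843; G_3 = 9843−1 = 9842
step 3: 9842 = 3·5^5 + 3·5^3 + 3·5^2 + 3·5 + 2; sub 6 for 5: 3·6^6 + 3·6^3 + 3·6^2 + 3·6 + 2; = 140744; G_4 = 140744−1 = 140743
step 4: 140743 = 3·6^6 + 3·6^3 + 3·6^2 + 3·6 + 1; sub 7 for 6: 3·7^7 + 3·7^3 + 3·7^2 + 3·7 + 1; = 2471827; G_5 = 2471827−1 = 2471826
step 5: 2471826 = 3·7^7 + 3·7^3 + 3·7^2 + 3·7; sub 8 for 7: 3·8^8 + 3·8^3 + 3·8^2 + 3·8; = 50333400; G_6 = 50333400−1 = 50333399
step 6: 50333399 = 3·8^8 + 3·8^3 + 3·8^2 + 2·8 + 7; sub 9 for 8: 3·9^9 + 3·9^3 + 3·9^2 + 2·9 + 7; = 1162263922; G_7 = 1162263922−1 = 1162263921

9, 81, 1023, 9842, 140743, 2471826, 50333399, 1162263921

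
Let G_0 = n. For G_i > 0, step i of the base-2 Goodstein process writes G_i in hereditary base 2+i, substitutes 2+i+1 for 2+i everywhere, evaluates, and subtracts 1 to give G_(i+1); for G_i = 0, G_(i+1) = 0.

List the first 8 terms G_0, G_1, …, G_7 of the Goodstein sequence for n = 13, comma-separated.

(0) 13|_2 = 2^(2 + 1) + 2^2 + 1 ↦ 3^(3 + 1) + 3^3 + 1|_3 = 109 ⇒ 108
(1) 108|_3 = 3^(3 + 1) + 3^3 ↦ 4^(4 + 1) + 4^4|_4 = 1280 ⇒ 1279
(2) 1279|_4 = 4^(4 + 1) + 3·4^3 + 3·4^2 + 3·4 + 3 ↦ 5^(5 + 1) + 3·5^3 + 3·5^2 + 3·5 + 3|_5 = 16093 ⇒ 16092
(3) 16092|_5 = 5^(5 + 1) + 3·5^3 + 3·5^2 + 3·5 + 2 ↦ 6^(6 + 1) + 3·6^3 + 3·6^2 + 3·6 + 2|_6 = 280712 ⇒ 280711
(4) 280711|_6 = 6^(6 + 1) + 3·6^3 + 3·6^2 + 3·6 + 1 ↦ 7^(7 + 1) + 3·7^3 + 3·7^2 + 3·7 + 1|_7 = 5765999 ⇒ 5765998
(5) 5765998|_7 = 7^(7 + 1) + 3·7^3 + 3·7^2 + 3·7 ↦ 8^(8 + 1) + 3·8^3 + 3·8^2 + 3·8|_8 = 134219480 ⇒ 134219479
(6) 134219479|_8 = 8^(8 + 1) + 3·8^3 + 3·8^2 + 2·8 + 7 ↦ 9^(9 + 1) + 3·9^3 + 3·9^2 + 2·9 + 7|_9 = 3486786856 ⇒ 3486786855

13, 108, 1279, 16092, 280711, 5765998, 134219479, 3486786855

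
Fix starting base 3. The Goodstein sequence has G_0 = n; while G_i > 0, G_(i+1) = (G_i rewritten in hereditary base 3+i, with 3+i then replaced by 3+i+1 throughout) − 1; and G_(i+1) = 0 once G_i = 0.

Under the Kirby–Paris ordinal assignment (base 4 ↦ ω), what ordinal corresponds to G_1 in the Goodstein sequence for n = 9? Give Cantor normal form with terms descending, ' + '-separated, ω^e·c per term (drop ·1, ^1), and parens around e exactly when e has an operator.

[0] 9 ≡ 3^2 (base 3). Lift 4: 16. −1: 15.
[1] 15 ≡ 3·4 + 3 (base 4). Lift 5: 18. −1: 17.

ω·3 + 3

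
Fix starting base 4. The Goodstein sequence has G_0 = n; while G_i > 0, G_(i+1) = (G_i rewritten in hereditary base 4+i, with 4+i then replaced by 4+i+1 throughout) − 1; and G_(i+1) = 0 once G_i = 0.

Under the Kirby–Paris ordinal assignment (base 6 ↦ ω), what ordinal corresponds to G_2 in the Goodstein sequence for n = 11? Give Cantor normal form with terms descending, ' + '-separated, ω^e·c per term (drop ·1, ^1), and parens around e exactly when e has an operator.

step 0: 11 = 2·4 + 3; sub 5 for 4: 2·5 + 3; = 13; G_1 = 13−1 = 12
step 1: 12 = 2·5 + 2; sub 6 for 5: 2·6 + 2; = 14; G_2 = 14−1 = 13

ω·2 + 1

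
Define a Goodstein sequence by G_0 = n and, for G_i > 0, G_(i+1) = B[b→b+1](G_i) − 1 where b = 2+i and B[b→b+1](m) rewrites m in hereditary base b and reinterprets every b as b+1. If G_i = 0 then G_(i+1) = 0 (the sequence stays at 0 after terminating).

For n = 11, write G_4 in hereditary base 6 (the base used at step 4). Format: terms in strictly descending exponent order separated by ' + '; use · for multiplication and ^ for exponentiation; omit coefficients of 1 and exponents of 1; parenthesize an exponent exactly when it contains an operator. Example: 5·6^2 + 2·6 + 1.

6^(6 + 1) + 1

[0] 11 ≡ 2^(2 + 1) + 2 + 1 (base 2). Lift 3: 85. −1: 84.
[1] 84 ≡ 3^(3 + 1) + 3 (base 3). Lift 4: 1028. −1: 1027.
[2] 1027 ≡ 4^(4 + 1) + 3 (base 4). Lift 5: 15628. −1: 15627.
[3] 15627 ≡ 5^(5 + 1) + 2 (base 5). Lift 6: 279938. −1: 279937.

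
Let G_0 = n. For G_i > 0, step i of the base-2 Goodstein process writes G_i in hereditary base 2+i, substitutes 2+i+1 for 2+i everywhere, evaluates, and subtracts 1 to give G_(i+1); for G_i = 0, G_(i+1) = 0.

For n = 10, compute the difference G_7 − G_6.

base 2: 10 = 2^(2 + 1) + 2; at 3: 3^(3 + 1) + 3 = 84; next = 83
base 3: 83 = 3^(3 + 1) + 2; at 4: 4^(4 + 1) + 2 = 1026; next = 1025
base 4: 1025 = 4^(4 + 1) + 1; at 5: 5^(5 + 1) + 1 = 15626; next = 15625
base 5: 15625 = 5^(5 + 1); at 6: 6^(6 + 1) = 279936; next = 279935
base 6: 279935 = 5·6^6 + 5·6^5 + 5·6^4 + 5·6^3 + 5·6^2 + 5·6 + 5; at 7: 5·7^7 + 5·7^5 + 5·7^4 + 5·7^3 + 5·7^2 + 5·7 + 5 = 4215755; next = 4215754
base 7: 4215754 = 5·7^7 + 5·7^5 + 5·7^4 + 5·7^3 + 5·7^2 + 5·7 + 4; at 8: 5·8^8 + 5·8^5 + 5·8^4 + 5·8^3 + 5·8^2 + 5·8 + 4 = 84073324; next = 84073323
base 8: 84073323 = 5·8^8 + 5·8^5 + 5·8^4 + 5·8^3 + 5·8^2 + 5·8 + 3; at 9: 5·9^9 + 5·9^5 + 5·9^4 + 5·9^3 + 5·9^2 + 5·9 + 3 = 1937434593; next = 1937434592

1853361269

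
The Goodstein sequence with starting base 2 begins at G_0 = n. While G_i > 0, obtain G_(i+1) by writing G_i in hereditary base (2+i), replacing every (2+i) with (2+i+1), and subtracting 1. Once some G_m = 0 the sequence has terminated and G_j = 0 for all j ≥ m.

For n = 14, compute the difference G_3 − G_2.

17469

G_0=14  [base 2] 2^(2 + 1) + 2^2 + 2  →[2↦3]→  3^(3 + 1) + 3^3 + 3 = 111  −1 ⇒ G_1=110
G_1=110  [base 3] 3^(3 + 1) + 3^3 + 2  →[3↦4]→  4^(4 + 1) + 4^4 + 2 = 1282  −1 ⇒ G_2=1281
G_2=1281  [base 4] 4^(4 + 1) + 4^4 + 1  →[4↦5]→  5^(5 + 1) + 5^5 + 1 = 18751  −1 ⇒ G_3=18750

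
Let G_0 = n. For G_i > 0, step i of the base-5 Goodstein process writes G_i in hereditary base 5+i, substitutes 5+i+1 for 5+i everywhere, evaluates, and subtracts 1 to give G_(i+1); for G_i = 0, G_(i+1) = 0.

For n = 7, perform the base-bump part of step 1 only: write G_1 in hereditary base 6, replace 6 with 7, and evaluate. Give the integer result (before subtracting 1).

step 0: 7 = 5 + 2; sub 6 for 5: 6 + 2; = 8; G_1 = 8−1 = 7
step 1: 7 = 6 + 1; sub 7 for 6: 7 + 1; = 8; G_2 = 8−1 = 7

8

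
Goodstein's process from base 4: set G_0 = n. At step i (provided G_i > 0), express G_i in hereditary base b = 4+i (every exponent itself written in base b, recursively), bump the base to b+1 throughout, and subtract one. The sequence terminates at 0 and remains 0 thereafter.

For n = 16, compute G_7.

41

base 4: 16 = 4^2; at 5: 5^2 = 25; next = 24
base 5: 24 = 4·5 + 4; at 6: 4·6 + 4 = 28; next = 27
base 6: 27 = 4·6 + 3; at 7: 4·7 + 3 = 31; next = 30
base 7: 30 = 4·7 + 2; at 8: 4·8 + 2 = 34; next = 33
base 8: 33 = 4·8 + 1; at 9: 4·9 + 1 = 37; next = 36
base 9: 36 = 4·9; at 10: 4·10 = 40; next = 39
base 10: 39 = 3·10 + 9; at 11: 3·11 + 9 = 42; next = 41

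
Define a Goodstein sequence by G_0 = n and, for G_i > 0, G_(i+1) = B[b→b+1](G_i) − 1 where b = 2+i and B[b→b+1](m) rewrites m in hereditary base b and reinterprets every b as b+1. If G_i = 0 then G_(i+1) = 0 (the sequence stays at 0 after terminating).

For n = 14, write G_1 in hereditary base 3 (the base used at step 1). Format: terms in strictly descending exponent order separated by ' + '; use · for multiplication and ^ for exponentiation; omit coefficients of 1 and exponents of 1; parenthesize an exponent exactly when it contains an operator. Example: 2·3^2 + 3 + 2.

3^(3 + 1) + 3^3 + 2

base 2: 14 = 2^(2 + 1) + 2^2 + 2; at 3: 3^(3 + 1) + 3^3 + 3 = 111; next = 110
base 3: 110 = 3^(3 + 1) + 3^3 + 2; at 4: 4^(4 + 1) + 4^4 + 2 = 1282; next = 1281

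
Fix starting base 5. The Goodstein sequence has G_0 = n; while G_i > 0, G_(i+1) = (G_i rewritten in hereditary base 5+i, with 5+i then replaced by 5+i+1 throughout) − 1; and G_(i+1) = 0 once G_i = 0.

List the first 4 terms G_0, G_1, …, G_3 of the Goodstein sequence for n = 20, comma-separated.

i=0: 20 = 4·5 (b=5); 5→6: 4·6 = 24; 24−1 = 23
i=1: 23 = 3·6 + 5 (b=6); 6→7: 3·7 + 5 = 26; 26−1 = 25
i=2: 25 = 3·7 + 4 (b=7); 7→8: 3·8 + 4 = 28; 28−1 = 27

20, 23, 25, 27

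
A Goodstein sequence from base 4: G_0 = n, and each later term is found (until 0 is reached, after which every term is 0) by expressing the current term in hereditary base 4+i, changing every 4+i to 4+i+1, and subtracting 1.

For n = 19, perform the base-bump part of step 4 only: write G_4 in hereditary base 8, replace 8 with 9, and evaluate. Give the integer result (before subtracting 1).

70

G_0=19  [base 4] 4^2 + 3  →[4↦5]→  5^2 + 3 = 28  −1 ⇒ G_1=27
G_1=27  [base 5] 5^2 + 2  →[5↦6]→  6^2 + 2 = 38  −1 ⇒ G_2=37
G_2=37  [base 6] 6^2 + 1  →[6↦7]→  7^2 + 1 = 50  −1 ⇒ G_3=49
G_3=49  [base 7] 7^2  →[7↦8]→  8^2 = 64  −1 ⇒ G_4=63
G_4=63  [base 8] 7·8 + 7  →[8↦9]→  7·9 + 7 = 70  −1 ⇒ G_5=69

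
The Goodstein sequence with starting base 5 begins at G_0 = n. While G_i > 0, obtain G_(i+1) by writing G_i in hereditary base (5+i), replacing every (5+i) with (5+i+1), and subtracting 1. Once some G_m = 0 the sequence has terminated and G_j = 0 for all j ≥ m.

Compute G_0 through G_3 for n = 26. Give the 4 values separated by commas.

base 5: 26 = 5^2 + 1; at 6: 6^2 + 1 = 37; next = 36
base 6: 36 = 6^2; at 7: 7^2 = 49; next = 48
base 7: 48 = 6·7 + 6; at 8: 6·8 + 6 = 54; next = 53

26, 36, 48, 53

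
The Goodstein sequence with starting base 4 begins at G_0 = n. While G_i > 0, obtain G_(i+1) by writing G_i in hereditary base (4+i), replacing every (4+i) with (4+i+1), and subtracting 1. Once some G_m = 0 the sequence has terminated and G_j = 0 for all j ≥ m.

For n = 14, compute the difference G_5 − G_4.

i=0: 14 = 3·4 + 2 (b=4); 4→5: 3·5 + 2 = 17; 17−1 = 16
i=1: 16 = 3·5 + 1 (b=5); 5→6: 3·6 + 1 = 19; 19−1 = 18
i=2: 18 = 3·6 (b=6); 6→7: 3·7 = 21; 21−1 = 20
i=3: 20 = 2·7 + 6 (b=7); 7→8: 2·8 + 6 = 22; 22−1 = 21
i=4: 21 = 2·8 + 5 (b=8); 8→9: 2·9 + 5 = 23; 23−1 = 22

1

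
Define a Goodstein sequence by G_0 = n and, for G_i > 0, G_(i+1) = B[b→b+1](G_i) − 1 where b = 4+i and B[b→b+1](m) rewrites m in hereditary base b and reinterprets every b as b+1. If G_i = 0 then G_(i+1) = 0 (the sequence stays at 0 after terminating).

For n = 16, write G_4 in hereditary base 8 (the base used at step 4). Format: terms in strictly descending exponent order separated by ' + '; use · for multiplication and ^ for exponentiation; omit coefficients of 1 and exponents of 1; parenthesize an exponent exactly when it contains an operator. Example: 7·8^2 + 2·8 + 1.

4·8 + 1

i=0: 16 = 4^2 (b=4); 4→5: 5^2 = 25; 25−1 = 24
i=1: 24 = 4·5 + 4 (b=5); 5→6: 4·6 + 4 = 28; 28−1 = 27
i=2: 27 = 4·6 + 3 (b=6); 6→7: 4·7 + 3 = 31; 31−1 = 30
i=3: 30 = 4·7 + 2 (b=7); 7→8: 4·8 + 2 = 34; 34−1 = 33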